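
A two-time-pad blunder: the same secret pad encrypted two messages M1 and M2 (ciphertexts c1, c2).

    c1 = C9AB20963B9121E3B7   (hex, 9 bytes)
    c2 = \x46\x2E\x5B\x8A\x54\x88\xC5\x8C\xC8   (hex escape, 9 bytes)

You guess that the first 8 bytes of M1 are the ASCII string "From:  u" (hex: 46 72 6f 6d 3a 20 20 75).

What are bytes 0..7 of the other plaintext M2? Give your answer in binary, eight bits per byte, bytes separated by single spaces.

11001001 11110111 00010100 01110001 01010101 00111001 11000100 00011010

First, c1 ⊕ c2 = (M1 ⊕ K) ⊕ (M2 ⊕ K) = M1 ⊕ M2, so the key drops out. Then M2 = (M1 ⊕ M2) ⊕ M1 over the first 8 bytes.
byte 0: (c9 ⊕ 46) ⊕ 46 = 8f ⊕ 46 = c9
byte 1: (ab ⊕ 2e) ⊕ 72 = 85 ⊕ 72 = f7
byte 2: (20 ⊕ 5b) ⊕ 6f = 7b ⊕ 6f = 14
byte 3: (96 ⊕ 8a) ⊕ 6d = 1c ⊕ 6d = 71
byte 4: (3b ⊕ 54) ⊕ 3a = 6f ⊕ 3a = 55
byte 5: (91 ⊕ 88) ⊕ 20 = 19 ⊕ 20 = 39
byte 6: (21 ⊕ c5) ⊕ 20 = e4 ⊕ 20 = c4
byte 7: (e3 ⊕ 8c) ⊕ 75 = 6f ⊕ 75 = 1a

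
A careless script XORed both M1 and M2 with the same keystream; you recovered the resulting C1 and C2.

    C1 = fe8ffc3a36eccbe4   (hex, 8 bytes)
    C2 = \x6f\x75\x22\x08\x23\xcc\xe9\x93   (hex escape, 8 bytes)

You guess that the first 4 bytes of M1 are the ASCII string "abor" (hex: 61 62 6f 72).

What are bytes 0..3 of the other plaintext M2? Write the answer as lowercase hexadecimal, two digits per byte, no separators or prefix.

f098b140

First, C1 ⊕ C2 = (M1 ⊕ K) ⊕ (M2 ⊕ K) = M1 ⊕ M2, so the key drops out. Then M2 = (M1 ⊕ M2) ⊕ M1 over the first 4 bytes.
byte 0: (fe xor 6f) xor 61 = 91 xor 61 = f0
byte 1: (8f xor 75) xor 62 = fa xor 62 = 98
byte 2: (fc xor 22) xor 6f = de xor 6f = b1
byte 3: (3a xor 08) xor 72 = 32 xor 72 = 40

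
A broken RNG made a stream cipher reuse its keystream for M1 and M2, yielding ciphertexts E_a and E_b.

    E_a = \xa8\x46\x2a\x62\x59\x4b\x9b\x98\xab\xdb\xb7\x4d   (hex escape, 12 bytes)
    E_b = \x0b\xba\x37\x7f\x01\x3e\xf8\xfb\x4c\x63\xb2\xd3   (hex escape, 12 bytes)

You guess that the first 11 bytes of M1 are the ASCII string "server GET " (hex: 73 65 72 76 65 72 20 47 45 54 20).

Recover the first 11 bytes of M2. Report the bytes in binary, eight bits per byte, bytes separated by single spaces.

11010000 10011001 01101111 01101011 00111101 00000111 01000011 00100100 10100010 11101100 00100101

First, E_a ⊕ E_b = (M1 ⊕ K) ⊕ (M2 ⊕ K) = M1 ⊕ M2, so the key drops out. Then M2 = (M1 ⊕ M2) ⊕ M1 over the first 11 bytes.
byte 0: (a8 ⊕ 0b) ⊕ 73 = a3 ⊕ 73 = d0
byte 1: (46 ⊕ ba) ⊕ 65 = fc ⊕ 65 = 99
byte 2: (2a ⊕ 37) ⊕ 72 = 1d ⊕ 72 = 6f
byte 3: (62 ⊕ 7f) ⊕ 76 = 1d ⊕ 76 = 6b
byte 4: (59 ⊕ 01) ⊕ 65 = 58 ⊕ 65 = 3d
byte 5: (4b ⊕ 3e) ⊕ 72 = 75 ⊕ 72 = 07
byte 6: (9b ⊕ f8) ⊕ 20 = 63 ⊕ 20 = 43
byte 7: (98 ⊕ fb) ⊕ 47 = 63 ⊕ 47 = 24
byte 8: (ab ⊕ 4c) ⊕ 45 = e7 ⊕ 45 = a2
byte 9: (db ⊕ 63) ⊕ 54 = b8 ⊕ 54 = ec
byte 10: (b7 ⊕ b2) ⊕ 20 = 05 ⊕ 20 = 25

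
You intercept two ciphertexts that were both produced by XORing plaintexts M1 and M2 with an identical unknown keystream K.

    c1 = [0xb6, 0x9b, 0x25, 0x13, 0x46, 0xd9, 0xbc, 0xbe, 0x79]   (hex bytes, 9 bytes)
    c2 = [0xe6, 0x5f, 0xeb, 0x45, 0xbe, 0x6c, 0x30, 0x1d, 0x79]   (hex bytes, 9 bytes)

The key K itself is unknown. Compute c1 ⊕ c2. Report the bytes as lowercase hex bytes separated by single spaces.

50 c4 ce 56 f8 b5 8c a3 00

c1 ⊕ c2 = (M1 ⊕ K) ⊕ (M2 ⊕ K) = M1 ⊕ M2 — the shared key cancels under XOR.
b6 xor e6 = 50
9b xor 5f = c4
25 xor eb = ce
13 xor 45 = 56
46 xor be = f8
d9 xor 6c = b5
bc xor 30 = 8c
be xor 1d = a3
79 xor 79 = 00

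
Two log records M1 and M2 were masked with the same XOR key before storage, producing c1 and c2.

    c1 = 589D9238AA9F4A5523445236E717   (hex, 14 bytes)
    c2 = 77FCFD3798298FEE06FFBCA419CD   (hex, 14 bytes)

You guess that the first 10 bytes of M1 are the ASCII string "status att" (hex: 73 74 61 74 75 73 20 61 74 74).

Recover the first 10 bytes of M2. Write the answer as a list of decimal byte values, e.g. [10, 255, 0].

[92, 21, 14, 123, 71, 197, 229, 218, 81, 207]

First, c1 ⊕ c2 = (M1 ⊕ K) ⊕ (M2 ⊕ K) = M1 ⊕ M2, so the key drops out. Then M2 = (M1 ⊕ M2) ⊕ M1 over the first 10 bytes.
byte 0: (58 xor 77) xor 73 = 2f xor 73 = 5c
byte 1: (9d xor fc) xor 74 = 61 xor 74 = 15
byte 2: (92 xor fd) xor 61 = 6f xor 61 = 0e
byte 3: (38 xor 37) xor 74 = 0f xor 74 = 7b
byte 4: (aa xor 98) xor 75 = 32 xor 75 = 47
byte 5: (9f xor 29) xor 73 = b6 xor 73 = c5
byte 6: (4a xor 8f) xor 20 = c5 xor 20 = e5
byte 7: (55 xor ee) xor 61 = bb xor 61 = da
byte 8: (23 xor 06) xor 74 = 25 xor 74 = 51
byte 9: (44 xor ff) xor 74 = bb xor 74 = cf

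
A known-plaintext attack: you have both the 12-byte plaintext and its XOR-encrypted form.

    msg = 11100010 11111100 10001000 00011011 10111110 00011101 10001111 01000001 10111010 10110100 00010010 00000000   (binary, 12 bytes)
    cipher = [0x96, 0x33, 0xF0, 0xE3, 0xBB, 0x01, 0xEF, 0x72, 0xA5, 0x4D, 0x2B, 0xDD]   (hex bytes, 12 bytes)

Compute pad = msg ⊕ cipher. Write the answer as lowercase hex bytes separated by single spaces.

Since cipher = msg ⊕ pad, XORing both sides with msg gives pad = msg ⊕ cipher.
e2 ^ 96 = 74
fc ^ 33 = cf
88 ^ f0 = 78
1b ^ e3 = f8
be ^ bb = 05
1d ^ 01 = 1c
8f ^ ef = 60
41 ^ 72 = 33
ba ^ a5 = 1f
b4 ^ 4d = f9
12 ^ 2b = 39
00 ^ dd = dd

74 cf 78 f8 05 1c 60 33 1f f9 39 dd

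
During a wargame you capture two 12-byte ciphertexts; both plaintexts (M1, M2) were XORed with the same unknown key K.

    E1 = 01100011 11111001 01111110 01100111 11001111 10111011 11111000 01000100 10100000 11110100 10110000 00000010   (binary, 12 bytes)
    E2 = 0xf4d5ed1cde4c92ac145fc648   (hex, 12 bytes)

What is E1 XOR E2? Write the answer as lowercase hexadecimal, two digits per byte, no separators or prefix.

E1 ⊕ E2 = (M1 ⊕ K) ⊕ (M2 ⊕ K) = M1 ⊕ M2 — the shared key cancels under XOR.
byte 0: 63 XOR f4 = 97
byte 1: f9 XOR d5 = 2c
byte 2: 7e XOR ed = 93
byte 3: 67 XOR 1c = 7b
byte 4: cf XOR de = 11
byte 5: bb XOR 4c = f7
byte 6: f8 XOR 92 = 6a
byte 7: 44 XOR ac = e8
byte 8: a0 XOR 14 = b4
byte 9: f4 XOR 5f = ab
byte 10: b0 XOR c6 = 76
byte 11: 02 XOR 48 = 4a

972c937b11f76ae8b4ab764a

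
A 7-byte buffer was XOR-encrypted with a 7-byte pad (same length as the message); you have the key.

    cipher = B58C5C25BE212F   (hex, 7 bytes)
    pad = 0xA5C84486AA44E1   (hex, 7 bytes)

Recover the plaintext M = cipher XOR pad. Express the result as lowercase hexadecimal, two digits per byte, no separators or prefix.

104418a31465ce

XOR is its own inverse, so applying the key byte-wise gives the result directly.
b5 XOR a5 = 10
8c XOR c8 = 44
5c XOR 44 = 18
25 XOR 86 = a3
be XOR aa = 14
21 XOR 44 = 65
2f XOR e1 = ce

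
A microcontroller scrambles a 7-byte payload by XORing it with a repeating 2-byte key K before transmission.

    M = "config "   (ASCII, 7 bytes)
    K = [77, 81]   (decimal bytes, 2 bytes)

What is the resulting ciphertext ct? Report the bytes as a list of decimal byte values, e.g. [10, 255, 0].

[46, 62, 35, 55, 36, 54, 109]

The 2-byte key repeats, so the effective keystream is 4d 51 4d 51 4d 51 4d.
byte 0: 63 xor 4d = 2e
byte 1: 6f xor 51 = 3e
byte 2: 6e xor 4d = 23
byte 3: 66 xor 51 = 37
byte 4: 69 xor 4d = 24
byte 5: 67 xor 51 = 36
byte 6: 20 xor 4d = 6d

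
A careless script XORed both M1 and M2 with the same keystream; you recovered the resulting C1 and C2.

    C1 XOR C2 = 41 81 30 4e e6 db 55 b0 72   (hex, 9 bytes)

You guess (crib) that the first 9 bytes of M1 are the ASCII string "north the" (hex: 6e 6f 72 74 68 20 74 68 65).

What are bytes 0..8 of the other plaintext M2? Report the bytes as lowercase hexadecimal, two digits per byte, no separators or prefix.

2fee423a8efb21d817

Since C1 ⊕ C2 = M1 ⊕ M2, XORing with the guessed M1 bytes yields the corresponding M2 bytes: M2 = (C1 ⊕ C2) ⊕ M1.
41 ⊕ 6e = 2f
81 ⊕ 6f = ee
30 ⊕ 72 = 42
4e ⊕ 74 = 3a
e6 ⊕ 68 = 8e
db ⊕ 20 = fb
55 ⊕ 74 = 21
b0 ⊕ 68 = d8
72 ⊕ 65 = 17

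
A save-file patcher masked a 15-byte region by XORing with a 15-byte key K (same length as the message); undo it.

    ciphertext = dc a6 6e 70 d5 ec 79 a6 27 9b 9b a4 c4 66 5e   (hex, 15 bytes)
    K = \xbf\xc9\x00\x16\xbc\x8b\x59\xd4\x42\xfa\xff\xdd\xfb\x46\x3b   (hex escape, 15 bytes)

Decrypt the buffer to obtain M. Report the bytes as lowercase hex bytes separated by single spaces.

63 6f 6e 66 69 67 20 72 65 61 64 79 3f 20 65

11011100 ⊕ 10111111 = 01100011
10100110 ⊕ 11001001 = 01101111
01101110 ⊕ 00000000 = 01101110
01110000 ⊕ 00010110 = 01100110
11010101 ⊕ 10111100 = 01101001
11101100 ⊕ 10001011 = 01100111
01111001 ⊕ 01011001 = 00100000
10100110 ⊕ 11010100 = 01110010
00100111 ⊕ 01000010 = 01100101
10011011 ⊕ 11111010 = 01100001
10011011 ⊕ 11111111 = 01100100
10100100 ⊕ 11011101 = 01111001
11000100 ⊕ 11111011 = 00111111
01100110 ⊕ 01000110 = 00100000
01011110 ⊕ 00111011 = 01100101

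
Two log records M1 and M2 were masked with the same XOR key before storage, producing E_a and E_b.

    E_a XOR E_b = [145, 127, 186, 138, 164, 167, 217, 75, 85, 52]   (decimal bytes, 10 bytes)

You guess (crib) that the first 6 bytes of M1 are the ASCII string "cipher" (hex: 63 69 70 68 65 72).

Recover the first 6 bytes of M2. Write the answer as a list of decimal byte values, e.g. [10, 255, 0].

Since E_a ⊕ E_b = M1 ⊕ M2, XORing with the guessed M1 bytes yields the corresponding M2 bytes: M2 = (E_a ⊕ E_b) ⊕ M1.
10010001 XOR 01100011 = 11110010
01111111 XOR 01101001 = 00010110
10111010 XOR 01110000 = 11001010
10001010 XOR 01101000 = 11100010
10100100 XOR 01100101 = 11000001
10100111 XOR 01110010 = 11010101

[242, 22, 202, 226, 193, 213]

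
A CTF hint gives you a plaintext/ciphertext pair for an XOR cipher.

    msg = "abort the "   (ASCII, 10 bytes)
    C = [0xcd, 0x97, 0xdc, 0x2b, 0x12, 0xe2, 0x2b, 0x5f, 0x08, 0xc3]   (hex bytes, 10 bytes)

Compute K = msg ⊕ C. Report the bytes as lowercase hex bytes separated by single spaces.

ac f5 b3 59 66 c2 5f 37 6d e3

Since C = msg ⊕ K, XORing both sides with msg gives K = msg ⊕ C.
byte 0: 61 ^ cd = ac
byte 1: 62 ^ 97 = f5
byte 2: 6f ^ dc = b3
byte 3: 72 ^ 2b = 59
byte 4: 74 ^ 12 = 66
byte 5: 20 ^ e2 = c2
byte 6: 74 ^ 2b = 5f
byte 7: 68 ^ 5f = 37
byte 8: 65 ^ 08 = 6d
byte 9: 20 ^ c3 = e3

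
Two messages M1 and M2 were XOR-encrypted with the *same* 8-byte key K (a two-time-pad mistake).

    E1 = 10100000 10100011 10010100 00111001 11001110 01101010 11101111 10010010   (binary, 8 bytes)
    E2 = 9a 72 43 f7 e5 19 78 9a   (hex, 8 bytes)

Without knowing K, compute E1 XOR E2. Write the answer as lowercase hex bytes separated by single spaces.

E1 ⊕ E2 = (M1 ⊕ K) ⊕ (M2 ⊕ K) = M1 ⊕ M2 — the shared key cancels under XOR.
160 ⊕ 154 =  58
163 ⊕ 114 = 209
148 ⊕  67 = 215
 57 ⊕ 247 = 206
206 ⊕ 229 =  43
106 ⊕  25 = 115
239 ⊕ 120 = 151
146 ⊕ 154 =   8

3a d1 d7 ce 2b 73 97 08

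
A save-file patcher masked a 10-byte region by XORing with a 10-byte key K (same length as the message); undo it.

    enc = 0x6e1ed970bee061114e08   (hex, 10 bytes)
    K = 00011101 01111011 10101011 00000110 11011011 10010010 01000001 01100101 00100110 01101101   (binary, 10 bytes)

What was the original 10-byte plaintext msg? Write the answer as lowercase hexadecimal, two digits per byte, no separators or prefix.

XOR is its own inverse, so applying the key byte-wise gives the result directly.
6e XOR 1d = 73
1e XOR 7b = 65
d9 XOR ab = 72
70 XOR 06 = 76
be XOR db = 65
e0 XOR 92 = 72
61 XOR 41 = 20
11 XOR 65 = 74
4e XOR 26 = 68
08 XOR 6d = 65

73657276657220746865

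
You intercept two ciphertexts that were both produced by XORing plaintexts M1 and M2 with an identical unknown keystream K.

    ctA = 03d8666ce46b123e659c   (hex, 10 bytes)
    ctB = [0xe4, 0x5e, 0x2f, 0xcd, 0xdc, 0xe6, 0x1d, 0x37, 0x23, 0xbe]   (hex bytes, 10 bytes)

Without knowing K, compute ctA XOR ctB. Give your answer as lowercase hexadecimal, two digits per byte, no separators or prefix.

ctA ⊕ ctB = (M1 ⊕ K) ⊕ (M2 ⊕ K) = M1 ⊕ M2 — the shared key cancels under XOR.
00000011 xor 11100100 = 11100111
11011000 xor 01011110 = 10000110
01100110 xor 00101111 = 01001001
01101100 xor 11001101 = 10100001
11100100 xor 11011100 = 00111000
01101011 xor 11100110 = 10001101
00010010 xor 00011101 = 00001111
00111110 xor 00110111 = 00001001
01100101 xor 00100011 = 01000110
10011100 xor 10111110 = 00100010

e78649a1388d0f094622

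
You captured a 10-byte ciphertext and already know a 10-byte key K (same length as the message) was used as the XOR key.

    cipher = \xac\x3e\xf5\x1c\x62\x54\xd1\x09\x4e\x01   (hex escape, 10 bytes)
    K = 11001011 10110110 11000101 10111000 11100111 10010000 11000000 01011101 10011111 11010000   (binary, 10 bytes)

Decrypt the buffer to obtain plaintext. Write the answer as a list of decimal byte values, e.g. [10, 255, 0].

ac ^ cb = 67
3e ^ b6 = 88
f5 ^ c5 = 30
1c ^ b8 = a4
62 ^ e7 = 85
54 ^ 90 = c4
d1 ^ c0 = 11
09 ^ 5d = 54
4e ^ 9f = d1
01 ^ d0 = d1

[103, 136, 48, 164, 133, 196, 17, 84, 209, 209]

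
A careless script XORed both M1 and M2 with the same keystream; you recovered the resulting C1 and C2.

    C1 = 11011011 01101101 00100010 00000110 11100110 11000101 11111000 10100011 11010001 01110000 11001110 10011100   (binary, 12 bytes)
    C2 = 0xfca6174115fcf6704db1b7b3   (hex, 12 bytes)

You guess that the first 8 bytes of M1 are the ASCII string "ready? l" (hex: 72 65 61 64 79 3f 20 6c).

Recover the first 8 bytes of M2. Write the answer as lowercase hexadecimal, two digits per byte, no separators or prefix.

First, C1 ⊕ C2 = (M1 ⊕ K) ⊕ (M2 ⊕ K) = M1 ⊕ M2, so the key drops out. Then M2 = (M1 ⊕ M2) ⊕ M1 over the first 8 bytes.
byte 0: (db ^ fc) ^ 72 = 27 ^ 72 = 55
byte 1: (6d ^ a6) ^ 65 = cb ^ 65 = ae
byte 2: (22 ^ 17) ^ 61 = 35 ^ 61 = 54
byte 3: (06 ^ 41) ^ 64 = 47 ^ 64 = 23
byte 4: (e6 ^ 15) ^ 79 = f3 ^ 79 = 8a
byte 5: (c5 ^ fc) ^ 3f = 39 ^ 3f = 06
byte 6: (f8 ^ f6) ^ 20 = 0e ^ 20 = 2e
byte 7: (a3 ^ 70) ^ 6c = d3 ^ 6c = bf

55ae54238a062ebf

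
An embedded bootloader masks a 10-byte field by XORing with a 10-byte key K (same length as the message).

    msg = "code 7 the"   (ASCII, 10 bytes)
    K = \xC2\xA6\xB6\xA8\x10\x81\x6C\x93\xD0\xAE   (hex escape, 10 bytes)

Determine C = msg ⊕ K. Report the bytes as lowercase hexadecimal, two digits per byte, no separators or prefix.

a1c9d2cd30b64ce7b8cb

63 ⊕ c2 = a1
6f ⊕ a6 = c9
64 ⊕ b6 = d2
65 ⊕ a8 = cd
20 ⊕ 10 = 30
37 ⊕ 81 = b6
20 ⊕ 6c = 4c
74 ⊕ 93 = e7
68 ⊕ d0 = b8
65 ⊕ ae = cb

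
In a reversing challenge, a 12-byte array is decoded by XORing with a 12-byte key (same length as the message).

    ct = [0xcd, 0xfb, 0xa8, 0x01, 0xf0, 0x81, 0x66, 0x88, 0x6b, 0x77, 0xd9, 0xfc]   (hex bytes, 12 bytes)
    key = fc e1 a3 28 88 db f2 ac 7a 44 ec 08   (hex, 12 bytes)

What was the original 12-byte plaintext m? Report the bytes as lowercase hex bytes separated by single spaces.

31 1a 0b 29 78 5a 94 24 11 33 35 f4

11001101 ^ 11111100 = 00110001
11111011 ^ 11100001 = 00011010
10101000 ^ 10100011 = 00001011
00000001 ^ 00101000 = 00101001
11110000 ^ 10001000 = 01111000
10000001 ^ 11011011 = 01011010
01100110 ^ 11110010 = 10010100
10001000 ^ 10101100 = 00100100
01101011 ^ 01111010 = 00010001
01110111 ^ 01000100 = 00110011
11011001 ^ 11101100 = 00110101
11111100 ^ 00001000 = 11110100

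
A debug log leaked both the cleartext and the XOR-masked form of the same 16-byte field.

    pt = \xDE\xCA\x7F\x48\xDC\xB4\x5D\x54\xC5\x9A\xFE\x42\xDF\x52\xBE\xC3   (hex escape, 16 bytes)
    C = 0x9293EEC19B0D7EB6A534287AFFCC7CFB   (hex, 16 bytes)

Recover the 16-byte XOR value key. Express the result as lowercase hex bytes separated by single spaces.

Since C = pt ⊕ key, XORing both sides with pt gives key = pt ⊕ C.
byte 0: 222 XOR 146 =  76
byte 1: 202 XOR 147 =  89
byte 2: 127 XOR 238 = 145
byte 3:  72 XOR 193 = 137
byte 4: 220 XOR 155 =  71
byte 5: 180 XOR  13 = 185
byte 6:  93 XOR 126 =  35
byte 7:  84 XOR 182 = 226
byte 8: 197 XOR 165 =  96
byte 9: 154 XOR  52 = 174
byte 10: 254 XOR  40 = 214
byte 11:  66 XOR 122 =  56
byte 12: 223 XOR 255 =  32
byte 13:  82 XOR 204 = 158
byte 14: 190 XOR 124 = 194
byte 15: 195 XOR 251 =  56

4c 59 91 89 47 b9 23 e2 60 ae d6 38 20 9e c2 38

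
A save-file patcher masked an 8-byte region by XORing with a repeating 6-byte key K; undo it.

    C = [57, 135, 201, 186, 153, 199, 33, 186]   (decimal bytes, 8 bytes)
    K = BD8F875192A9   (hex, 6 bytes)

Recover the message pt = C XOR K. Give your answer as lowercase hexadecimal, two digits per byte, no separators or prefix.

The 6-byte key repeats, so the effective keystream is bd 8f 87 51 92 a9 bd 8f.
byte 0:  57 xor 189 = 132
byte 1: 135 xor 143 =   8
byte 2: 201 xor 135 =  78
byte 3: 186 xor  81 = 235
byte 4: 153 xor 146 =  11
byte 5: 199 xor 169 = 110
byte 6:  33 xor 189 = 156
byte 7: 186 xor 143 =  53

84084eeb0b6e9c35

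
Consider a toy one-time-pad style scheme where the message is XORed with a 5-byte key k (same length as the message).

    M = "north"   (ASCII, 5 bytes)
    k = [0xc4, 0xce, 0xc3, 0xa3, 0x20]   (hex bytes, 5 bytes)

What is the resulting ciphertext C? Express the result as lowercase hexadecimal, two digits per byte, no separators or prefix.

aaa1b1d748

6e XOR c4 = aa
6f XOR ce = a1
72 XOR c3 = b1
74 XOR a3 = d7
68 XOR 20 = 48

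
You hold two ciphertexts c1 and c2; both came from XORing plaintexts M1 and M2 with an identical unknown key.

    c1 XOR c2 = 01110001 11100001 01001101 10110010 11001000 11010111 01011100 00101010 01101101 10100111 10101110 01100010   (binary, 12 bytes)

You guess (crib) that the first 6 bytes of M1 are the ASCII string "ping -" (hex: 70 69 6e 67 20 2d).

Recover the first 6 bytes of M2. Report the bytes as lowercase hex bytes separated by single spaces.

Since c1 ⊕ c2 = M1 ⊕ M2, XORing with the guessed M1 bytes yields the corresponding M2 bytes: M2 = (c1 ⊕ c2) ⊕ M1.
113 xor 112 =   1
225 xor 105 = 136
 77 xor 110 =  35
178 xor 103 = 213
200 xor  32 = 232
215 xor  45 = 250

01 88 23 d5 e8 fa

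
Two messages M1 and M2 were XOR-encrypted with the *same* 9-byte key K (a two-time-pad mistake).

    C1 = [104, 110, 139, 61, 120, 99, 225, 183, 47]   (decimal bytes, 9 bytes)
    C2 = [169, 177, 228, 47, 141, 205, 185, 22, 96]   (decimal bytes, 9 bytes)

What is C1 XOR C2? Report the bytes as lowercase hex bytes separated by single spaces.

c1 df 6f 12 f5 ae 58 a1 4f

C1 ⊕ C2 = (M1 ⊕ K) ⊕ (M2 ⊕ K) = M1 ⊕ M2 — the shared key cancels under XOR.
01101000 XOR 10101001 = 11000001
01101110 XOR 10110001 = 11011111
10001011 XOR 11100100 = 01101111
00111101 XOR 00101111 = 00010010
01111000 XOR 10001101 = 11110101
01100011 XOR 11001101 = 10101110
11100001 XOR 10111001 = 01011000
10110111 XOR 00010110 = 10100001
00101111 XOR 01100000 = 01001111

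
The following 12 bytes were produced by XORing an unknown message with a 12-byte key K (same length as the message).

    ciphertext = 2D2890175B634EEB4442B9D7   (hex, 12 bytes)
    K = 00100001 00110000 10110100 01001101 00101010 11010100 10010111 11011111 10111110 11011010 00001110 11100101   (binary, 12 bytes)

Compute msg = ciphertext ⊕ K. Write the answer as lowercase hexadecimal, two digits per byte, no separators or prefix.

XOR is its own inverse, so applying the key byte-wise gives the result directly.
2d ⊕ 21 = 0c
28 ⊕ 30 = 18
90 ⊕ b4 = 24
17 ⊕ 4d = 5a
5b ⊕ 2a = 71
63 ⊕ d4 = b7
4e ⊕ 97 = d9
eb ⊕ df = 34
44 ⊕ be = fa
42 ⊕ da = 98
b9 ⊕ 0e = b7
d7 ⊕ e5 = 32

0c18245a71b7d934fa98b732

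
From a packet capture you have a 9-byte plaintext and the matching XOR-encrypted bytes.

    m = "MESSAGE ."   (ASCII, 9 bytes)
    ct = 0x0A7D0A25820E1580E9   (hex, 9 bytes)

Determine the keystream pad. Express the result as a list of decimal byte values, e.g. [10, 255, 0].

Since ct = m ⊕ pad, XORing both sides with m gives pad = m ⊕ ct.
 77 ^  10 =  71
 69 ^ 125 =  56
 83 ^  10 =  89
 83 ^  37 = 118
 65 ^ 130 = 195
 71 ^  14 =  73
 69 ^  21 =  80
 32 ^ 128 = 160
 46 ^ 233 = 199

[71, 56, 89, 118, 195, 73, 80, 160, 199]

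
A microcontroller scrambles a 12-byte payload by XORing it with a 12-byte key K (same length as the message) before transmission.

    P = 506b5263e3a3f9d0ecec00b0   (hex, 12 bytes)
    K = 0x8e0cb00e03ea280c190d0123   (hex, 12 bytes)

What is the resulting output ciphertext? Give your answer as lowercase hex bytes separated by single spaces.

de 67 e2 6d e0 49 d1 dc f5 e1 01 93

XOR is its own inverse, so applying the key byte-wise gives the result directly.
50 XOR 8e = de
6b XOR 0c = 67
52 XOR b0 = e2
63 XOR 0e = 6d
e3 XOR 03 = e0
a3 XOR ea = 49
f9 XOR 28 = d1
d0 XOR 0c = dc
ec XOR 19 = f5
ec XOR 0d = e1
00 XOR 01 = 01
b0 XOR 23 = 93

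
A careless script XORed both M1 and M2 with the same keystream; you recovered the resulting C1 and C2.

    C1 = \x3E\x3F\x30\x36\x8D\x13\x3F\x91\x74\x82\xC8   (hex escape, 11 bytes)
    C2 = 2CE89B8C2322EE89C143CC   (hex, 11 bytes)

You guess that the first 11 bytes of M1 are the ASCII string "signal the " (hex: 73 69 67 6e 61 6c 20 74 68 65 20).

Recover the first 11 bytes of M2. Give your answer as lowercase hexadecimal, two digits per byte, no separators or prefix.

First, C1 ⊕ C2 = (M1 ⊕ K) ⊕ (M2 ⊕ K) = M1 ⊕ M2, so the key drops out. Then M2 = (M1 ⊕ M2) ⊕ M1 over the first 11 bytes.
byte 0: (3e xor 2c) xor 73 = 12 xor 73 = 61
byte 1: (3f xor e8) xor 69 = d7 xor 69 = be
byte 2: (30 xor 9b) xor 67 = ab xor 67 = cc
byte 3: (36 xor 8c) xor 6e = ba xor 6e = d4
byte 4: (8d xor 23) xor 61 = ae xor 61 = cf
byte 5: (13 xor 22) xor 6c = 31 xor 6c = 5d
byte 6: (3f xor ee) xor 20 = d1 xor 20 = f1
byte 7: (91 xor 89) xor 74 = 18 xor 74 = 6c
byte 8: (74 xor c1) xor 68 = b5 xor 68 = dd
byte 9: (82 xor 43) xor 65 = c1 xor 65 = a4
byte 10: (c8 xor cc) xor 20 = 04 xor 20 = 24

61beccd4cf5df16cdda424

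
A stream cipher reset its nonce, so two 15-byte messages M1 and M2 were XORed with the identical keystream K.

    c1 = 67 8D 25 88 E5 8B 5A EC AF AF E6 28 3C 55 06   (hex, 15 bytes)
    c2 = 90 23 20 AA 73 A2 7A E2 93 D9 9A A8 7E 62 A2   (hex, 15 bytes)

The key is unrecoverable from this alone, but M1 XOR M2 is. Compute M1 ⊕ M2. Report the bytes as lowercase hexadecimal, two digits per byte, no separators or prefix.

f7ae05229629200e3c767c804237a4

c1 ⊕ c2 = (M1 ⊕ K) ⊕ (M2 ⊕ K) = M1 ⊕ M2 — the shared key cancels under XOR.
01100111 ^ 10010000 = 11110111
10001101 ^ 00100011 = 10101110
00100101 ^ 00100000 = 00000101
10001000 ^ 10101010 = 00100010
11100101 ^ 01110011 = 10010110
10001011 ^ 10100010 = 00101001
01011010 ^ 01111010 = 00100000
11101100 ^ 11100010 = 00001110
10101111 ^ 10010011 = 00111100
10101111 ^ 11011001 = 01110110
11100110 ^ 10011010 = 01111100
00101000 ^ 10101000 = 10000000
00111100 ^ 01111110 = 01000010
01010101 ^ 01100010 = 00110111
00000110 ^ 10100010 = 10100100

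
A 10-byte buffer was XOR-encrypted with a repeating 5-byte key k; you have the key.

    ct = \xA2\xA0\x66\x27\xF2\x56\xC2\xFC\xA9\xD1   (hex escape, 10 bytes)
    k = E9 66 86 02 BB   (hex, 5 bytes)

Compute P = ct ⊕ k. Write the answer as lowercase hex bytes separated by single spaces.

The 5-byte key repeats, so the effective keystream is e9 66 86 02 bb e9 66 86 02 bb.
byte 0: a2 ⊕ e9 = 4b
byte 1: a0 ⊕ 66 = c6
byte 2: 66 ⊕ 86 = e0
byte 3: 27 ⊕ 02 = 25
byte 4: f2 ⊕ bb = 49
byte 5: 56 ⊕ e9 = bf
byte 6: c2 ⊕ 66 = a4
byte 7: fc ⊕ 86 = 7a
byte 8: a9 ⊕ 02 = ab
byte 9: d1 ⊕ bb = 6a

4b c6 e0 25 49 bf a4 7a ab 6a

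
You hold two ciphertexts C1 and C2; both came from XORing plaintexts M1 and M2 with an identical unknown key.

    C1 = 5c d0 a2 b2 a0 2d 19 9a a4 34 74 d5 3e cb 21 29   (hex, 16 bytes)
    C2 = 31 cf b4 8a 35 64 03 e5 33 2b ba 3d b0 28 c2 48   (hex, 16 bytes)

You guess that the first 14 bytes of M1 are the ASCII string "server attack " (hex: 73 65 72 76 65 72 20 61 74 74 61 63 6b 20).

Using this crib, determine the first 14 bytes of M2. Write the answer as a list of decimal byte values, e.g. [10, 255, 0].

[30, 122, 100, 78, 240, 59, 58, 30, 227, 107, 175, 139, 229, 195]

First, C1 ⊕ C2 = (M1 ⊕ K) ⊕ (M2 ⊕ K) = M1 ⊕ M2, so the key drops out. Then M2 = (M1 ⊕ M2) ⊕ M1 over the first 14 bytes.
byte 0: (5c ⊕ 31) ⊕ 73 = 6d ⊕ 73 = 1e
byte 1: (d0 ⊕ cf) ⊕ 65 = 1f ⊕ 65 = 7a
byte 2: (a2 ⊕ b4) ⊕ 72 = 16 ⊕ 72 = 64
byte 3: (b2 ⊕ 8a) ⊕ 76 = 38 ⊕ 76 = 4e
byte 4: (a0 ⊕ 35) ⊕ 65 = 95 ⊕ 65 = f0
byte 5: (2d ⊕ 64) ⊕ 72 = 49 ⊕ 72 = 3b
byte 6: (19 ⊕ 03) ⊕ 20 = 1a ⊕ 20 = 3a
byte 7: (9a ⊕ e5) ⊕ 61 = 7f ⊕ 61 = 1e
byte 8: (a4 ⊕ 33) ⊕ 74 = 97 ⊕ 74 = e3
byte 9: (34 ⊕ 2b) ⊕ 74 = 1f ⊕ 74 = 6b
byte 10: (74 ⊕ ba) ⊕ 61 = ce ⊕ 61 = af
byte 11: (d5 ⊕ 3d) ⊕ 63 = e8 ⊕ 63 = 8b
byte 12: (3e ⊕ b0) ⊕ 6b = 8e ⊕ 6b = e5
byte 13: (cb ⊕ 28) ⊕ 20 = e3 ⊕ 20 = c3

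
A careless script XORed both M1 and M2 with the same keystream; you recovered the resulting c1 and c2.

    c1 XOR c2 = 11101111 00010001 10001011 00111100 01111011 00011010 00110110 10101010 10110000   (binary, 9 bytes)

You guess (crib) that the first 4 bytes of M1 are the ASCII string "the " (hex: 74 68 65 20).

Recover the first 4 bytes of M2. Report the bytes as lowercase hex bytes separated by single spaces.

Since c1 ⊕ c2 = M1 ⊕ M2, XORing with the guessed M1 bytes yields the corresponding M2 bytes: M2 = (c1 ⊕ c2) ⊕ M1.
ef XOR 74 = 9b
11 XOR 68 = 79
8b XOR 65 = ee
3c XOR 20 = 1c

9b 79 ee 1c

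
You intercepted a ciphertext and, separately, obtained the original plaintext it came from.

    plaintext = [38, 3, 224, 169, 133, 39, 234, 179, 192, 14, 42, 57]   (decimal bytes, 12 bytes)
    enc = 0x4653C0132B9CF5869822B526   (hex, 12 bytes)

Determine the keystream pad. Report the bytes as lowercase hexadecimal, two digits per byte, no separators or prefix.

Since enc = plaintext ⊕ pad, XORing both sides with plaintext gives pad = plaintext ⊕ enc.
00100110 ^ 01000110 = 01100000
00000011 ^ 01010011 = 01010000
11100000 ^ 11000000 = 00100000
10101001 ^ 00010011 = 10111010
10000101 ^ 00101011 = 10101110
00100111 ^ 10011100 = 10111011
11101010 ^ 11110101 = 00011111
10110011 ^ 10000110 = 00110101
11000000 ^ 10011000 = 01011000
00001110 ^ 00100010 = 00101100
00101010 ^ 10110101 = 10011111
00111001 ^ 00100110 = 00011111

605020baaebb1f35582c9f1f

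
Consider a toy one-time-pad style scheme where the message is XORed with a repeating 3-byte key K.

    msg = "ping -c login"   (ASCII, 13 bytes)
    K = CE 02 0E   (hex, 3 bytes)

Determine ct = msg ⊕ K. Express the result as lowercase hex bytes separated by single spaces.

be 6b 60 a9 22 23 ad 22 62 a1 65 67 a0

The 3-byte key repeats, so the effective keystream is ce 02 0e ce 02 0e ce 02 0e ce 02 0e ce.
byte 0: 01110000 ⊕ 11001110 = 10111110
byte 1: 01101001 ⊕ 00000010 = 01101011
byte 2: 01101110 ⊕ 00001110 = 01100000
byte 3: 01100111 ⊕ 11001110 = 10101001
byte 4: 00100000 ⊕ 00000010 = 00100010
byte 5: 00101101 ⊕ 00001110 = 00100011
byte 6: 01100011 ⊕ 11001110 = 10101101
byte 7: 00100000 ⊕ 00000010 = 00100010
byte 8: 01101100 ⊕ 00001110 = 01100010
byte 9: 01101111 ⊕ 11001110 = 10100001
byte 10: 01100111 ⊕ 00000010 = 01100101
byte 11: 01101001 ⊕ 00001110 = 01100111
byte 12: 01101110 ⊕ 11001110 = 10100000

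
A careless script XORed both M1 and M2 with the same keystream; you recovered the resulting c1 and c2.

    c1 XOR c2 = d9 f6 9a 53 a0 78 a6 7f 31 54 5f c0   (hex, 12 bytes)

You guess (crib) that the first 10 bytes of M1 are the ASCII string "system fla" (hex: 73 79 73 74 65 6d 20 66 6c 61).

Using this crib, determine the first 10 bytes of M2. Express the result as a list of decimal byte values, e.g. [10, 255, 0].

[170, 143, 233, 39, 197, 21, 134, 25, 93, 53]

Since c1 ⊕ c2 = M1 ⊕ M2, XORing with the guessed M1 bytes yields the corresponding M2 bytes: M2 = (c1 ⊕ c2) ⊕ M1.
d9 XOR 73 = aa
f6 XOR 79 = 8f
9a XOR 73 = e9
53 XOR 74 = 27
a0 XOR 65 = c5
78 XOR 6d = 15
a6 XOR 20 = 86
7f XOR 66 = 19
31 XOR 6c = 5d
54 XOR 61 = 35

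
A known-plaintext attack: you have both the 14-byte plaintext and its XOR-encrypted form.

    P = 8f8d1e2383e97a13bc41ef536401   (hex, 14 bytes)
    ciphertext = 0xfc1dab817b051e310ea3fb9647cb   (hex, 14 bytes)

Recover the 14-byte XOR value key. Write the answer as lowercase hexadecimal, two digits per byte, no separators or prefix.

7390b5a2f8ec6422b2e214c523ca

Since ciphertext = P ⊕ key, XORing both sides with P gives key = P ⊕ ciphertext.
byte 0: 143 ⊕ 252 = 115
byte 1: 141 ⊕  29 = 144
byte 2:  30 ⊕ 171 = 181
byte 3:  35 ⊕ 129 = 162
byte 4: 131 ⊕ 123 = 248
byte 5: 233 ⊕   5 = 236
byte 6: 122 ⊕  30 = 100
byte 7:  19 ⊕  49 =  34
byte 8: 188 ⊕  14 = 178
byte 9:  65 ⊕ 163 = 226
byte 10: 239 ⊕ 251 =  20
byte 11:  83 ⊕ 150 = 197
byte 12: 100 ⊕  71 =  35
byte 13:   1 ⊕ 203 = 202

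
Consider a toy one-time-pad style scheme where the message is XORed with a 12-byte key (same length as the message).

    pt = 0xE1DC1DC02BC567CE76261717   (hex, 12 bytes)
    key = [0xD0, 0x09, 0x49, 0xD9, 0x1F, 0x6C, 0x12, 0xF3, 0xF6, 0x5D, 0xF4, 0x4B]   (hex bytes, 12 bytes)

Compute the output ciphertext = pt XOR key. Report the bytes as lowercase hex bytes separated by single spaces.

31 d5 54 19 34 a9 75 3d 80 7b e3 5c

e1 XOR d0 = 31
dc XOR 09 = d5
1d XOR 49 = 54
c0 XOR d9 = 19
2b XOR 1f = 34
c5 XOR 6c = a9
67 XOR 12 = 75
ce XOR f3 = 3d
76 XOR f6 = 80
26 XOR 5d = 7b
17 XOR f4 = e3
17 XOR 4b = 5c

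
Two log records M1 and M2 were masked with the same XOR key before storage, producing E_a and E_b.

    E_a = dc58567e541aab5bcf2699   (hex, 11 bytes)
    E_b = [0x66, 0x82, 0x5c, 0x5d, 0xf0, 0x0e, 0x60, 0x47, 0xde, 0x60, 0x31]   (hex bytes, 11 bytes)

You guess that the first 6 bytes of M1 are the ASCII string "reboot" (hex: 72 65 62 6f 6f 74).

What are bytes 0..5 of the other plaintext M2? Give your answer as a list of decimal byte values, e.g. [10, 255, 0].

[200, 191, 104, 76, 203, 96]

First, E_a ⊕ E_b = (M1 ⊕ K) ⊕ (M2 ⊕ K) = M1 ⊕ M2, so the key drops out. Then M2 = (M1 ⊕ M2) ⊕ M1 over the first 6 bytes.
byte 0: (dc ⊕ 66) ⊕ 72 = ba ⊕ 72 = c8
byte 1: (58 ⊕ 82) ⊕ 65 = da ⊕ 65 = bf
byte 2: (56 ⊕ 5c) ⊕ 62 = 0a ⊕ 62 = 68
byte 3: (7e ⊕ 5d) ⊕ 6f = 23 ⊕ 6f = 4c
byte 4: (54 ⊕ f0) ⊕ 6f = a4 ⊕ 6f = cb
byte 5: (1a ⊕ 0e) ⊕ 74 = 14 ⊕ 74 = 60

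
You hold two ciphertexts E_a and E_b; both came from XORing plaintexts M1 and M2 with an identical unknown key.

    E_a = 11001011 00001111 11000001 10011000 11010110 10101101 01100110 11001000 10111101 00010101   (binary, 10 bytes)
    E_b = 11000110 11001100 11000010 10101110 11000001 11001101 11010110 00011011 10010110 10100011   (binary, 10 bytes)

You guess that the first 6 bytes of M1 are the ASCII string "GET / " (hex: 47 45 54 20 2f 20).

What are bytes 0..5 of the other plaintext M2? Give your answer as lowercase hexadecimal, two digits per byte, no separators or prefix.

4a8657163840

First, E_a ⊕ E_b = (M1 ⊕ K) ⊕ (M2 ⊕ K) = M1 ⊕ M2, so the key drops out. Then M2 = (M1 ⊕ M2) ⊕ M1 over the first 6 bytes.
byte 0: (cb xor c6) xor 47 = 0d xor 47 = 4a
byte 1: (0f xor cc) xor 45 = c3 xor 45 = 86
byte 2: (c1 xor c2) xor 54 = 03 xor 54 = 57
byte 3: (98 xor ae) xor 20 = 36 xor 20 = 16
byte 4: (d6 xor c1) xor 2f = 17 xor 2f = 38
byte 5: (ad xor cd) xor 20 = 60 xor 20 = 40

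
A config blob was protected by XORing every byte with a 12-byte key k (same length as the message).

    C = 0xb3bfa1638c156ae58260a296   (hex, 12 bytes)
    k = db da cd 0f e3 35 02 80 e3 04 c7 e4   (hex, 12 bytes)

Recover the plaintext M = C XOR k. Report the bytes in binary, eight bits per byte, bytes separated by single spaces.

01101000 01100101 01101100 01101100 01101111 00100000 01101000 01100101 01100001 01100100 01100101 01110010

XOR is its own inverse, so applying the key byte-wise gives the result directly.
b3 XOR db = 68
bf XOR da = 65
a1 XOR cd = 6c
63 XOR 0f = 6c
8c XOR e3 = 6f
15 XOR 35 = 20
6a XOR 02 = 68
e5 XOR 80 = 65
82 XOR e3 = 61
60 XOR 04 = 64
a2 XOR c7 = 65
96 XOR e4 = 72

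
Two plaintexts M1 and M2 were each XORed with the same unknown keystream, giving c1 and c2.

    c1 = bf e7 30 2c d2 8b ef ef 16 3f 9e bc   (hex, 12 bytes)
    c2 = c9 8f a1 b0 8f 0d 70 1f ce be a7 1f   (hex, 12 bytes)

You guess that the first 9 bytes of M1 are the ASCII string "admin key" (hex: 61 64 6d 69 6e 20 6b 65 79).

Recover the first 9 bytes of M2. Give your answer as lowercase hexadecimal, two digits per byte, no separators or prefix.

170cfcf533a6f495a1

First, c1 ⊕ c2 = (M1 ⊕ K) ⊕ (M2 ⊕ K) = M1 ⊕ M2, so the key drops out. Then M2 = (M1 ⊕ M2) ⊕ M1 over the first 9 bytes.
byte 0: (bf ⊕ c9) ⊕ 61 = 76 ⊕ 61 = 17
byte 1: (e7 ⊕ 8f) ⊕ 64 = 68 ⊕ 64 = 0c
byte 2: (30 ⊕ a1) ⊕ 6d = 91 ⊕ 6d = fc
byte 3: (2c ⊕ b0) ⊕ 69 = 9c ⊕ 69 = f5
byte 4: (d2 ⊕ 8f) ⊕ 6e = 5d ⊕ 6e = 33
byte 5: (8b ⊕ 0d) ⊕ 20 = 86 ⊕ 20 = a6
byte 6: (ef ⊕ 70) ⊕ 6b = 9f ⊕ 6b = f4
byte 7: (ef ⊕ 1f) ⊕ 65 = f0 ⊕ 65 = 95
byte 8: (16 ⊕ ce) ⊕ 79 = d8 ⊕ 79 = a1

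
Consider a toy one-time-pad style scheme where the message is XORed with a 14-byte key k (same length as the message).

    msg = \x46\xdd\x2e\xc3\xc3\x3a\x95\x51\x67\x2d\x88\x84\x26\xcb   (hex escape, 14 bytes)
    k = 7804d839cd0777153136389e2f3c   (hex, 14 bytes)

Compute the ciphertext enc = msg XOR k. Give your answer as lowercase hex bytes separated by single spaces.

3e d9 f6 fa 0e 3d e2 44 56 1b b0 1a 09 f7

byte 0: 46 XOR 78 = 3e
byte 1: dd XOR 04 = d9
byte 2: 2e XOR d8 = f6
byte 3: c3 XOR 39 = fa
byte 4: c3 XOR cd = 0e
byte 5: 3a XOR 07 = 3d
byte 6: 95 XOR 77 = e2
byte 7: 51 XOR 15 = 44
byte 8: 67 XOR 31 = 56
byte 9: 2d XOR 36 = 1b
byte 10: 88 XOR 38 = b0
byte 11: 84 XOR 9e = 1a
byte 12: 26 XOR 2f = 09
byte 13: cb XOR 3c = f7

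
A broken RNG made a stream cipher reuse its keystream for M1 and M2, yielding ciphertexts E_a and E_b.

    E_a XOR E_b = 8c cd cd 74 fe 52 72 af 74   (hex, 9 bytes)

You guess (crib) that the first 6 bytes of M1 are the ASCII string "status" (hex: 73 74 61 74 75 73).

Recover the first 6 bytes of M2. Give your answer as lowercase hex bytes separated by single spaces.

ff b9 ac 00 8b 21

Since E_a ⊕ E_b = M1 ⊕ M2, XORing with the guessed M1 bytes yields the corresponding M2 bytes: M2 = (E_a ⊕ E_b) ⊕ M1.
byte 0: 140 ⊕ 115 = 255
byte 1: 205 ⊕ 116 = 185
byte 2: 205 ⊕  97 = 172
byte 3: 116 ⊕ 116 =   0
byte 4: 254 ⊕ 117 = 139
byte 5:  82 ⊕ 115 =  33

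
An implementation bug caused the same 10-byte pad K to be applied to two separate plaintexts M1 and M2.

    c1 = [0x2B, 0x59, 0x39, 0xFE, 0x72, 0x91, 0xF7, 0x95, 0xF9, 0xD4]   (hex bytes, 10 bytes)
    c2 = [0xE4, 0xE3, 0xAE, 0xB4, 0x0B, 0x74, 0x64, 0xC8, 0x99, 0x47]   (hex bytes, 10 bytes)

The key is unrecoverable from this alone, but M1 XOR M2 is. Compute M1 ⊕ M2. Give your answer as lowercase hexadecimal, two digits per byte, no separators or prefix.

c1 ⊕ c2 = (M1 ⊕ K) ⊕ (M2 ⊕ K) = M1 ⊕ M2 — the shared key cancels under XOR.
2b XOR e4 = cf
59 XOR e3 = ba
39 XOR ae = 97
fe XOR b4 = 4a
72 XOR 0b = 79
91 XOR 74 = e5
f7 XOR 64 = 93
95 XOR c8 = 5d
f9 XOR 99 = 60
d4 XOR 47 = 93

cfba974a79e5935d6093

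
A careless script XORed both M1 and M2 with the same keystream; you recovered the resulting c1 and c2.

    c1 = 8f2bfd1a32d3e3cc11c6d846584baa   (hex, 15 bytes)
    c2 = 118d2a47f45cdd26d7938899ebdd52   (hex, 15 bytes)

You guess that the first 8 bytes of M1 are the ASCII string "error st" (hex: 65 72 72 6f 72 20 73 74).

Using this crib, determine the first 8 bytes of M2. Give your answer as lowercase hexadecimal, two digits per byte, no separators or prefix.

fbd4a532b4af4d9e

First, c1 ⊕ c2 = (M1 ⊕ K) ⊕ (M2 ⊕ K) = M1 ⊕ M2, so the key drops out. Then M2 = (M1 ⊕ M2) ⊕ M1 over the first 8 bytes.
byte 0: (8f xor 11) xor 65 = 9e xor 65 = fb
byte 1: (2b xor 8d) xor 72 = a6 xor 72 = d4
byte 2: (fd xor 2a) xor 72 = d7 xor 72 = a5
byte 3: (1a xor 47) xor 6f = 5d xor 6f = 32
byte 4: (32 xor f4) xor 72 = c6 xor 72 = b4
byte 5: (d3 xor 5c) xor 20 = 8f xor 20 = af
byte 6: (e3 xor dd) xor 73 = 3e xor 73 = 4d
byte 7: (cc xor 26) xor 74 = ea xor 74 = 9e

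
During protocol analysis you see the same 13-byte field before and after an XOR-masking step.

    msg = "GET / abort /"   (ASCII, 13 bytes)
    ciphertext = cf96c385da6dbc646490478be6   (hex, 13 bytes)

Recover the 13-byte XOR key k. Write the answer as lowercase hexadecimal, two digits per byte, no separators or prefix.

Since ciphertext = msg ⊕ k, XORing both sides with msg gives k = msg ⊕ ciphertext.
byte 0: 47 XOR cf = 88
byte 1: 45 XOR 96 = d3
byte 2: 54 XOR c3 = 97
byte 3: 20 XOR 85 = a5
byte 4: 2f XOR da = f5
byte 5: 20 XOR 6d = 4d
byte 6: 61 XOR bc = dd
byte 7: 62 XOR 64 = 06
byte 8: 6f XOR 64 = 0b
byte 9: 72 XOR 90 = e2
byte 10: 74 XOR 47 = 33
byte 11: 20 XOR 8b = ab
byte 12: 2f XOR e6 = c9

88d397a5f54ddd060be233abc9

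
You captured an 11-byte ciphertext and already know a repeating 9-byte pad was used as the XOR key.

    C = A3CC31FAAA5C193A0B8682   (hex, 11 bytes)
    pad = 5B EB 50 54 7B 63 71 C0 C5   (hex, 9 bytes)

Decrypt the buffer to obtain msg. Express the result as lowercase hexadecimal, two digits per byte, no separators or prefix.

The 9-byte key repeats, so the effective keystream is 5b eb 50 54 7b 63 71 c0 c5 5b eb.
byte 0: 163 ^  91 = 248
byte 1: 204 ^ 235 =  39
byte 2:  49 ^  80 =  97
byte 3: 250 ^  84 = 174
byte 4: 170 ^ 123 = 209
byte 5:  92 ^  99 =  63
byte 6:  25 ^ 113 = 104
byte 7:  58 ^ 192 = 250
byte 8:  11 ^ 197 = 206
byte 9: 134 ^  91 = 221
byte 10: 130 ^ 235 = 105

f82761aed13f68facedd69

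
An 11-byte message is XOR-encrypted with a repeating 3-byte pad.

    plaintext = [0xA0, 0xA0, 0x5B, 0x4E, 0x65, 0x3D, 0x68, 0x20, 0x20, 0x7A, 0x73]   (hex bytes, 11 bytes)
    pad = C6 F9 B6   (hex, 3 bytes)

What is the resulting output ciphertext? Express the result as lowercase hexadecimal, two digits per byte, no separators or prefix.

6659ed889c8baed996bc8a

The 3-byte key repeats, so the effective keystream is c6 f9 b6 c6 f9 b6 c6 f9 b6 c6 f9.
byte 0: a0 ^ c6 = 66
byte 1: a0 ^ f9 = 59
byte 2: 5b ^ b6 = ed
byte 3: 4e ^ c6 = 88
byte 4: 65 ^ f9 = 9c
byte 5: 3d ^ b6 = 8b
byte 6: 68 ^ c6 = ae
byte 7: 20 ^ f9 = d9
byte 8: 20 ^ b6 = 96
byte 9: 7a ^ c6 = bc
byte 10: 73 ^ f9 = 8a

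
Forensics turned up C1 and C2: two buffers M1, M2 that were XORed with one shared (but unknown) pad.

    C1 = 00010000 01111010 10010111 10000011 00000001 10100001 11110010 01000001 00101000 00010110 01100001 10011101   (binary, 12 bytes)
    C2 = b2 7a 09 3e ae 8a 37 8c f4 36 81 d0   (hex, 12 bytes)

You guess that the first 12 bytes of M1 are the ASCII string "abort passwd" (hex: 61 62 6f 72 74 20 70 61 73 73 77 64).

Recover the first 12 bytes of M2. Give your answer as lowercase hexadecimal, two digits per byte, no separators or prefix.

c362f1cfdb0bb5acaf539729

First, C1 ⊕ C2 = (M1 ⊕ K) ⊕ (M2 ⊕ K) = M1 ⊕ M2, so the key drops out. Then M2 = (M1 ⊕ M2) ⊕ M1 over the first 12 bytes.
byte 0: (10 ⊕ b2) ⊕ 61 = a2 ⊕ 61 = c3
byte 1: (7a ⊕ 7a) ⊕ 62 = 00 ⊕ 62 = 62
byte 2: (97 ⊕ 09) ⊕ 6f = 9e ⊕ 6f = f1
byte 3: (83 ⊕ 3e) ⊕ 72 = bd ⊕ 72 = cf
byte 4: (01 ⊕ ae) ⊕ 74 = af ⊕ 74 = db
byte 5: (a1 ⊕ 8a) ⊕ 20 = 2b ⊕ 20 = 0b
byte 6: (f2 ⊕ 37) ⊕ 70 = c5 ⊕ 70 = b5
byte 7: (41 ⊕ 8c) ⊕ 61 = cd ⊕ 61 = ac
byte 8: (28 ⊕ f4) ⊕ 73 = dc ⊕ 73 = af
byte 9: (16 ⊕ 36) ⊕ 73 = 20 ⊕ 73 = 53
byte 10: (61 ⊕ 81) ⊕ 77 = e0 ⊕ 77 = 97
byte 11: (9d ⊕ d0) ⊕ 64 = 4d ⊕ 64 = 29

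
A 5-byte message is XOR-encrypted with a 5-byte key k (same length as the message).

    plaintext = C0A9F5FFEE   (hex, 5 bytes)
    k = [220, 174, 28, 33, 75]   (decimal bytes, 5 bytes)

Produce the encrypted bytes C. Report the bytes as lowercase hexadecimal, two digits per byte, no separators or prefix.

XOR is its own inverse, so applying the key byte-wise gives the result directly.
192 XOR 220 =  28
169 XOR 174 =   7
245 XOR  28 = 233
255 XOR  33 = 222
238 XOR  75 = 165

1c07e9dea5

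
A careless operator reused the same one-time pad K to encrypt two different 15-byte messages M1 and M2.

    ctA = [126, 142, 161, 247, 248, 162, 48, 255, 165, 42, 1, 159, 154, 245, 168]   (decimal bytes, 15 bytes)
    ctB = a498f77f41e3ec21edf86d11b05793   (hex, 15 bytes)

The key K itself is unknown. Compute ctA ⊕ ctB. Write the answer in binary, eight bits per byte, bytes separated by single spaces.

11011010 00010110 01010110 10001000 10111001 01000001 11011100 11011110 01001000 11010010 01101100 10001110 00101010 10100010 00111011

ctA ⊕ ctB = (M1 ⊕ K) ⊕ (M2 ⊕ K) = M1 ⊕ M2 — the shared key cancels under XOR.
7e ^ a4 = da
8e ^ 98 = 16
a1 ^ f7 = 56
f7 ^ 7f = 88
f8 ^ 41 = b9
a2 ^ e3 = 41
30 ^ ec = dc
ff ^ 21 = de
a5 ^ ed = 48
2a ^ f8 = d2
01 ^ 6d = 6c
9f ^ 11 = 8e
9a ^ b0 = 2a
f5 ^ 57 = a2
a8 ^ 93 = 3b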